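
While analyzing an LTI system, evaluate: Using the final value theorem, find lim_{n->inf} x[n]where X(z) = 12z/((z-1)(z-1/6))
Final value theorem: lim x[n]=lim_{z->1} (z-1)*X(z)
(z-1)*X(z)=12z/(z-1/6)
As z->1: 12/(1-1/6)=12/(5/6)=72/5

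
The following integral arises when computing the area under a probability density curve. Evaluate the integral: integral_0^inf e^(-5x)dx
integral_0^inf e^(-5x) dx=[-1/5 * e^(-5x)]_0^inf
=0 - (-1/5)=1/5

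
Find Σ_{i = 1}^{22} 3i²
= 3·n(n + 1)(2n + 1)/6 = 3·22·23·45/6 = 11385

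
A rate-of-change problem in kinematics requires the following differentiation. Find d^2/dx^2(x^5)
Apply power rule 2 times:
d^1: 5x^4
d^2: 20x^3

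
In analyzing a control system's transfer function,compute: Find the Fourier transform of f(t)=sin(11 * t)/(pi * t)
sin(W * t)/(pi * t) = (W/pi) * sinc(W * t/pi) is the impulse response of the ideal low-pass filter with cutoff W (here W = 11).
Its Fourier transform is a rectangular function:
F(omega) = 1 for |omega| < 11, 0 otherwise

Answer: rect(omega/22) [i.e., 1 for |omega| < 11, 0 otherwise]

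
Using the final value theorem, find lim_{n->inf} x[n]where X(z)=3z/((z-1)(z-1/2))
Final value theorem: lim x[n]=lim_{z->1} (z-1) * X(z)
(z-1) * X(z)=3z/(z-1/2)
As z->1: 3/(1 - 1/2)=3/(1/2)=6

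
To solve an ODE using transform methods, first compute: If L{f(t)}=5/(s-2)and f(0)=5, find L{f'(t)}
L{f'(t)} = s·F(s) - f(0) = 5s/(s-2) - 5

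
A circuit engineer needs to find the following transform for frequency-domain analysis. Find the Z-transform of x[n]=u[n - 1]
Using the time-shift property: Z{u[n-1]}=z^(-1)*z/(z-1)
=z^(0)/(z-1)

Answer: 1/(z-1)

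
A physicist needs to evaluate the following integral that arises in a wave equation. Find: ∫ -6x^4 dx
Using power rule: ∫ -6x^4 dx = -6/5 x^5 + C = (-6/5)x^5 + C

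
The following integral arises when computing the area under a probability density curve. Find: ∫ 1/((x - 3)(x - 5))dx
Partial fractions: 1/((x-3)(x-5)) = A/(x-3)+B/(x-5)
A = -1/2, B = 1/2
∫ [-1/2· 1/(x-3)+1/2· 1/(x-5)] dx
= (1/2)[ln|x-5| - ln|x-3|]+C

Answer: (1/2)·ln|(x-5)/(x-3)|+C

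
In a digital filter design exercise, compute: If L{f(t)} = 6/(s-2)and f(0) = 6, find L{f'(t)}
L{f'(t)}=s·F(s) - f(0)=6s/(s-2) - 6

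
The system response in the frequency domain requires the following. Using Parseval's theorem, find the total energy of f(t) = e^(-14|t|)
Parseval's theorem: E = integral |f(t)|^2 dt = (1/2pi) integral |F(omega)|^2 domega
E = integral_{-inf}^{inf} e^(-28|t|) dt = 2*integral_0^inf e^(-28t) dt = 2/(2*14) = 1/14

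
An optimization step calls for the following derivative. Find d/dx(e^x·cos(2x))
Product rule: (fg)'=f'g + fg'
f=e^x, f'=e^x
g=cos(2x), g'=-2·sin(2x)

Answer: e^x·cos(2x) - 2·e^x·sin(2x)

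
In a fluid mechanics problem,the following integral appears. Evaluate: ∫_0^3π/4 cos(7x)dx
Antiderivative: sin(7x)/7
Evaluate at bounds: [sin(7·3π/4)/7] - [sin(7·0)/7]
= ((-√2/2) - (0))/7 = -√2/14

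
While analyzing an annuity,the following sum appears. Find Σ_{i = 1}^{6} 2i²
=2·n(n+1)(2n+1)/6=2·6·7·13/6=182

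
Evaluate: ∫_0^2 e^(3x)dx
Antiderivative: (1/3)e^(3x)
Evaluate: (1/3)(e^6 - 1)

Answer: (e^6 - 1)/3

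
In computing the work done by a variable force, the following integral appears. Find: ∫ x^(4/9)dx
Power rule: ∫ x^(4/9) dx = x^(13/9)/(13/9) + C

Answer: (9/13)·x^(13/9) + C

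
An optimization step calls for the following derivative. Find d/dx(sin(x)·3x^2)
Product rule: (fg)'=f'g + fg'
f=sin(x), f'=cos(x)
g=3x^2, g'=6x

Answer: 3·cos(x)·x^2 + 6·sin(x)·x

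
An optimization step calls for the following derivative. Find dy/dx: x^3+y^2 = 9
Differentiate: 3x^2 + 2y·(dy/dx) = 0
dy/dx = -3x^2/(2y)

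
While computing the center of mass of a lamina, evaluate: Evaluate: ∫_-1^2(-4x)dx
Step 1: Find antiderivative F(x)=-2x^2
Step 2: F(2) - F(-1)=-8 - (-2)=-6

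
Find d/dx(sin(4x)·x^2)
Product rule: (fg)'=f'g + fg'
f=sin(4x), f'=4·cos(4x)
g=x^2, g'=2x

Answer: 4·cos(4x)·x^2 + 2·sin(4x)·x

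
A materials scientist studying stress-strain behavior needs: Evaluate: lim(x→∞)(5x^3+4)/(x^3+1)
Divide numerator and denominator by x^3:
lim (5 + 4/x^3)/(1 + 1/x^3) = 5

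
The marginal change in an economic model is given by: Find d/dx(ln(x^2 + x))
Chain rule: d/dx[ln(u)] = u'/u where u = x^2 + x
u' = 2x + 1

Answer: (2x + 1)/(x^2 + x)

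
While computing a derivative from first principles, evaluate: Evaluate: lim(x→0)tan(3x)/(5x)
tan(u) ≈ u for small u:
tan(3x)/(5x) ≈ 3x/(5x)=3/5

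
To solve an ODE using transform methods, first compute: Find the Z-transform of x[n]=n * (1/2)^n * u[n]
Using the property Z{n*a^n*u[n]}=az/(z-a)^2
With a=1/2: X(z)=(1/2)z/(z - 1/2)^2, |z| > 1/2

Answer: (1/2)z/(z - 1/2)^2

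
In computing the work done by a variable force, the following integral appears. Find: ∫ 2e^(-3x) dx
Since d/dx[e^(-3x)] = -3e^(-3x), we get -2/3 e^(-3x)+C

Answer: (-2/3)e^(-3x)+C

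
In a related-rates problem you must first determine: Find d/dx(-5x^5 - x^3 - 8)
Power rule: d/dx(ax^n) = n·a·x^(n-1)
Term by term: -25·x^4-3·x^2

Answer: -25x^4-3x^2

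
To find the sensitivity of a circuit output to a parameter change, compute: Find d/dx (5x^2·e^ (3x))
Product rule: (fg)' = f'g+fg'
f = 5x^2, f' = 10x
g = e^(3x), g' = 3·e^(3x)

Answer: 10x·e^(3x)+15x^2·e^(3x)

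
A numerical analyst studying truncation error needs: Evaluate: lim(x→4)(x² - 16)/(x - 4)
Factor: (x² - 16)=(x-4)(x+4)
Cancel (x-4): lim(x→4) (x+4)=8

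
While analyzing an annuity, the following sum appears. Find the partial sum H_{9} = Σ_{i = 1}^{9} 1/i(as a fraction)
H_9 = 1 + 1/2 + 1/3 + ... + 1/9
= 7129/2520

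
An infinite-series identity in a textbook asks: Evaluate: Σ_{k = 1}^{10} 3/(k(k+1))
Partial fractions: 3/(k(k + 1)) = 3/k - 3/(k + 1)
Telescoping sum: 3(1 - 1/11) = 3·10/11

Answer: 30/11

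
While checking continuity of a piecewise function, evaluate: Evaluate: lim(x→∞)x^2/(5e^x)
Apply L'Hôpital 2 times (∞/∞ each time):
Eventually get 2!/(5e^x) → 0

Answer: 0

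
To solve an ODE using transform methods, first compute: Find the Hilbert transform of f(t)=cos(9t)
The Hilbert transform shifts each frequency component by -pi/2.
H{cos(wt)} = sin(wt)
With w = 9: H{cos(9t)} = sin(9t)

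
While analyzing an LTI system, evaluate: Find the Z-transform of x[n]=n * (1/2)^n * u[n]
Using the property Z{n*a^n*u[n]} = az/(z-a)^2
With a = 1/2: X(z) = (1/2)z/(z - 1/2)^2, |z| > 1/2

Answer: (1/2)z/(z - 1/2)^2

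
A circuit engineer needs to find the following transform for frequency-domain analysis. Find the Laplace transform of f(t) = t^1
L{t^n} = n!/s^(n+1)
L{t^1} = 1!/s^2 = 1/s^2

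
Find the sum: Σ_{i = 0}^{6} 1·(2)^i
Geometric series: S=a(1 - r^n)/(1 - r)
a=1, r=2, n=7
S=1(1-128)/-1=127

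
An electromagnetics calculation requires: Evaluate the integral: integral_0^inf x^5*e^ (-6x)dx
This is a Gamma integral. Substitute u=6x (du=6 dx):
integral_0^inf x^5 * e^(-6x) dx=(1/6^6) integral_0^inf u^5 * e^(-u) du
=Gamma(6)/6^6=5!/6^6=120/46656

Answer: 5/1944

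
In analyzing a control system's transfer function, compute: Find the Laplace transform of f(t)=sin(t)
L{sin(wt)} = w/(s² + w²)
L{sin(t)} = 1/(s² + 1)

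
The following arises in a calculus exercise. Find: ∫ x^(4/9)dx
Power rule: ∫ x^(4/9) dx=x^(13/9)/(13/9)+C

Answer: (9/13)·x^(13/9)+C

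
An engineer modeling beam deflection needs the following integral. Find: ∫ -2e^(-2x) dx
Since d/dx[e^(-2x)]=-2e^(-2x), we get 1 e^(-2x)+C

Answer: e^(-2x)+C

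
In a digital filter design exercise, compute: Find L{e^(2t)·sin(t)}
First shifting: L{e^(at)f(t)} = F(s-a)
L{sin(t)} = 1/(s² + 1)
Shift: 1/((s-2)² + 1)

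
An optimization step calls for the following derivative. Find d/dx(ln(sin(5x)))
Chain rule: d/dx[ln(u)]=u'/u where u=sin(5x)
u'=5cos(5x)

Answer: (5cos(5x))/(sin(5x))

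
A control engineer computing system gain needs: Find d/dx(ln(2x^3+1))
Chain rule: d/dx[ln(u)] = u'/u where u = 2x^3 + 1
u' = 6x^2

Answer: (6x^2)/(2x^3 + 1)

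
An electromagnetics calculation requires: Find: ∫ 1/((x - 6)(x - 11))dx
Partial fractions: 1/((x-6)(x-11)) = A/(x-6) + B/(x-11)
A = -1/5, B = 1/5
∫ [-1/5· 1/(x-6) + 1/5· 1/(x-11)] dx
= (1/5)[ln|x-11| - ln|x-6|] + C

Answer: (1/5)·ln|(x-11)/(x-6)| + C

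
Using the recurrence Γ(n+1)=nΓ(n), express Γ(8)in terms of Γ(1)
Γ(8)=7Γ(7)=7·6Γ(6)=...=7!·Γ(1)=5040·Γ(1)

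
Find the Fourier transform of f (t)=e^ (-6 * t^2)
The Fourier transform of a Gaussian e^(-a * t^2) is sqrt(pi/a) * e^(-omega^2/(4a)).
With a = 6: F(omega) = sqrt(pi/6) * e^(-omega^2/24)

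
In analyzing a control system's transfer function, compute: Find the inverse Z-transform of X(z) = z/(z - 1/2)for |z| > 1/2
Standard pair: z/(z-a) <-> a^n*u[n] for causal signals
With a = 1/2: x[n] = (1/2)^n*u[n]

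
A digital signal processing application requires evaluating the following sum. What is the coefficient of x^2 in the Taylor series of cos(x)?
cos(x)=Σ (-1)^k x^(2k)/(2k)!
For x^2: (-1)^1/2!=-1/2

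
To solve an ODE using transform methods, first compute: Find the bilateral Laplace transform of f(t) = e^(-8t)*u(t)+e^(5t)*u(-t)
For e^(-8t) * u(t): L = 1/(s + 8), Re(s) > -8
For e^(5t) * u(-t): L = -1/(s-5), Re(s) < 5
Combined: F(s) = 1/(s + 8) - 1/(s-5), -8 < Re(s) < 5

Answer: 1/(s + 8) - 1/(s-5), ROC: -8 < Re(s) < 5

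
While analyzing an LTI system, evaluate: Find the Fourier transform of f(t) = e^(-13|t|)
Using the standard pair: F{e^(-a|t|)}=2a/(a^2 + omega^2)
With a=13: F(omega)=26/(169 + omega^2)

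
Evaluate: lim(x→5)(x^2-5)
Polynomial is continuous, so substitute x=5:
1·5^2-5=20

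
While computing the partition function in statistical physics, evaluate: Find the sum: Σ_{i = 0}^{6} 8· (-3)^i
Geometric series: S=a(1 - r^n)/(1 - r)
a=8, r=-3, n=7
S=8(1 + 2187)/4=4376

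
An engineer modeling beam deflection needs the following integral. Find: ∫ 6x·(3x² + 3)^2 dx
Let u = 3x² + 3, du = 6x dx
∫ u^2 du = u^3/3 + C

Answer: (3x² + 3)^3/3 + C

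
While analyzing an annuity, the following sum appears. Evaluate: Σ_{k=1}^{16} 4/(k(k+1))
Partial fractions: 4/(k(k+1))=4/k - 4/(k+1)
Telescoping sum: 4(1-1/17)=4·16/17

Answer: 64/17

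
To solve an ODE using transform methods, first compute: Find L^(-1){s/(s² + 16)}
L^(-1){s/(s²+w²)}=cos(wt)
Here w=4

Answer: cos(4t)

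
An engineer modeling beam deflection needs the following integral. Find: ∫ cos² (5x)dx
Using identity cos²(u)=(1 + cos(2u))/2:
∫ (1 + cos(10x))/2 dx=x/2 + sin(10x)/20 + C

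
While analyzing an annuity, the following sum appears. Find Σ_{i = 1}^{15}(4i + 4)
=4·Σ i+4·15=4·120+60=540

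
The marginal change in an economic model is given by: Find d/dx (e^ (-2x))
Chain rule: d/dx[e^u]=e^u · u' where u=-2x
u'=-2

Answer: -2·e^(-2x)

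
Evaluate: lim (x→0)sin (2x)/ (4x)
L'Hôpital (0/0): lim 2cos(2x)/4=2/4

Answer: 1/2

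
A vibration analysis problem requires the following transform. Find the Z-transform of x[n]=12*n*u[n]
Z{n * u[n]}=z/(z-1)^2
By linearity: Z{12 * n * u[n]}=12z/(z-1)^2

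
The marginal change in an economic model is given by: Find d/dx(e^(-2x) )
Chain rule: d/dx[e^u]=e^u · u' where u=-2x
u'=-2

Answer: -2·e^(-2x)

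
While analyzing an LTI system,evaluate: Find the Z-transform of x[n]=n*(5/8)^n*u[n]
Using the property Z{n*a^n*u[n]}=az/(z-a)^2
With a=5/8: X(z)=(5/8)z/(z - 5/8)^2, |z| > 5/8

Answer: (5/8)z/(z - 5/8)^2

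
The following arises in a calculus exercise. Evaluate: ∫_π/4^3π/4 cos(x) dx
Antiderivative: sin(x)
Evaluate at bounds: [sin(1·3π/4)/1] - [sin(1·π/4)/1]
=((√2/2) - (√2/2))/1=0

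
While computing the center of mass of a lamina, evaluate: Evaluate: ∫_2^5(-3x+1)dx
Step 1: Find antiderivative F(x)=(-3/2)x^2+x
Step 2: F(5) - F(2)=-65/2 - (-4)=-57/2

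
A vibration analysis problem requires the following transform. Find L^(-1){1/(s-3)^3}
L^(-1){1/(s-a)^n} = t^(n-1)·e^(at)/(n-1)!
Here a = 3, n = 3: t^2·e^(3t)/2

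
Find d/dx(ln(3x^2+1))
Chain rule: d/dx[ln(u)] = u'/u where u = 3x^2 + 1
u' = 6x

Answer: (6x)/(3x^2 + 1)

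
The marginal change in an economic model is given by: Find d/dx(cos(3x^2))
Chain rule: d/dx[cos(u)]=-sin(u)·u' where u=3x^2
u'=6x

Answer: -6x·sin(3x^2)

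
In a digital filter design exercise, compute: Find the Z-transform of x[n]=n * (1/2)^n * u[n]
Using the property Z{n*a^n*u[n]} = az/(z-a)^2
With a = 1/2: X(z) = (1/2)z/(z - 1/2)^2, |z| > 1/2

Answer: (1/2)z/(z - 1/2)^2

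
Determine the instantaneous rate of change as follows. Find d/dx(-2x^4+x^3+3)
Power rule: d/dx(ax^n)=n·a·x^(n-1)
Term by term: -8·x^3+3·x^2

Answer: -8x^3+3x^2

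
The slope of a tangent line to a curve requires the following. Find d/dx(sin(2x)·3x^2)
Product rule: (fg)' = f'g + fg'
f = sin(2x), f' = 2·cos(2x)
g = 3x^2, g' = 6x

Answer: 6·cos(2x)·x^2 + 6·sin(2x)·x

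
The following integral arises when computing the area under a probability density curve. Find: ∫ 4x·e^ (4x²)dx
Let u=4x², du=8x dx
∫ (1/2)e^u du=e^u/2 + C

Answer: e^(4x²)/2 + C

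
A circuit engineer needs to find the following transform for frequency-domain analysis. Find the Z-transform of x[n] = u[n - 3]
Using the time-shift property: Z{u[n-3]}=z^(-3) * z/(z-1)
=z^(-2)/(z-1)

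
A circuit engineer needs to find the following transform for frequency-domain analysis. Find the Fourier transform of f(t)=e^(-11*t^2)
The Fourier transform of a Gaussian e^(-a * t^2) is sqrt(pi/a) * e^(-omega^2/(4a)).
With a=11: F(omega)=sqrt(pi/11) * e^(-omega^2/44)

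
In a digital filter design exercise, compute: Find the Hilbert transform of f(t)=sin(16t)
The Hilbert transform shifts each frequency component by -pi/2.
H{sin(wt)}=-cos(wt)
With w=16: H{sin(16t)}=-cos(16t)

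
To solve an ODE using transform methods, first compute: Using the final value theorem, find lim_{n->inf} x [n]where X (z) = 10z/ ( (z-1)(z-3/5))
Final value theorem: lim x[n]=lim_{z->1} (z-1) * X(z)
(z-1) * X(z)=10z/(z-3/5)
As z->1: 10/(1-3/5)=10/(2/5)=25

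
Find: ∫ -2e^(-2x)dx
Since d/dx[e^(-2x)]=-2e^(-2x), we get 1 e^(-2x) + C

Answer: e^(-2x) + C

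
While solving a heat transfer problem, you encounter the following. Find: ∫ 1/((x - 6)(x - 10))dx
Partial fractions: 1/((x-6)(x-10)) = A/(x-6) + B/(x-10)
A = -1/4, B = 1/4
∫ [-1/4· 1/(x-6) + 1/4· 1/(x-10)] dx
= (1/4)[ln|x-10| - ln|x-6|] + C

Answer: (1/4)·ln|(x-10)/(x-6)| + C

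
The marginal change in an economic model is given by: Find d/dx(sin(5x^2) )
Chain rule: d/dx[sin(u)] = cos(u)·u' where u = 5x^2
u' = 10x

Answer: 10x·cos(5x^2)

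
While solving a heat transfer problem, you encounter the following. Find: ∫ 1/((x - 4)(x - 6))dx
Partial fractions: 1/((x-4)(x-6)) = A/(x-4) + B/(x-6)
A = -1/2, B = 1/2
∫ [-1/2· 1/(x-4) + 1/2· 1/(x-6)] dx
= (1/2)[ln|x-6| - ln|x-4|] + C

Answer: (1/2)·ln|(x-6)/(x-4)| + C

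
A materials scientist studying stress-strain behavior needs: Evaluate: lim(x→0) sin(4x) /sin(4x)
sin(u) ≈ u for small u:
sin(4x)/sin(4x) ≈ 4x/(4x) = 4/4

Answer: 1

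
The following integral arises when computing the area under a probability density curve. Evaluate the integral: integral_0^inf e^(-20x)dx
integral_0^inf e^(-20x) dx = [-1/20*e^(-20x)]_0^inf
= 0 - (-1/20) = 1/20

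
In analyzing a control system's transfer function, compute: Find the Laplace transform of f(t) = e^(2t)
L{e^(at)} = 1/(s-a)
L{e^(2t)} = 1/(s-2)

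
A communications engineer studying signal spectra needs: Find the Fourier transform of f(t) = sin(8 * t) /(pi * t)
sin(W*t)/(pi*t)=(W/pi)*sinc(W*t/pi) is the impulse response of the ideal low-pass filter with cutoff W (here W=8).
Its Fourier transform is a rectangular function:
F(omega)=1 for |omega| < 8, 0 otherwise

Answer: rect(omega/16) [i.e., 1 for |omega| < 8, 0 otherwise]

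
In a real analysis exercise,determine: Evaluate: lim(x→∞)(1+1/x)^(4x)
Rewrite as [(1+1/x)^x]^4.
lim(1+1/x)^x = e^1, so limit = (e^1)^4 = e^4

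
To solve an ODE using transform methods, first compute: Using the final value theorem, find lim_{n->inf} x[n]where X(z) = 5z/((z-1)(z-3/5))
Final value theorem: lim x[n]=lim_{z->1} (z-1)*X(z)
(z-1)*X(z)=5z/(z-3/5)
As z->1: 5/(1-3/5)=5/(2/5)=25/2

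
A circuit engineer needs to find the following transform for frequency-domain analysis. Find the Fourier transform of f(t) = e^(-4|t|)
Using the standard pair: F{e^(-a|t|)} = 2a/(a^2 + omega^2)
With a = 4: F(omega) = 8/(16 + omega^2)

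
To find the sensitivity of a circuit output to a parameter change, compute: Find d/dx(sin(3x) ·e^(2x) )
Product rule: (fg)' = f'g+fg'
f = sin(3x), f' = 3·cos(3x)
g = e^(2x), g' = 2·e^(2x)

Answer: 3·cos(3x)·e^(2x)+2·sin(3x)·e^(2x)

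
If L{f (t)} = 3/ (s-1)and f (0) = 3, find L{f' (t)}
L{f'(t)} = s·F(s) - f(0) = 3s/(s-1) - 3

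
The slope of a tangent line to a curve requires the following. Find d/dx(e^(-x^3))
Chain rule: d/dx[e^u] = e^u · u' where u = -x^3
u' = -3x^2

Answer: -3x^2·e^(-x^3)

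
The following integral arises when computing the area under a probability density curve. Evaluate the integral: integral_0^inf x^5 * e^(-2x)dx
This is a Gamma integral. Substitute u=2x (du=2 dx):
integral_0^inf x^5*e^(-2x) dx=(1/2^6) integral_0^inf u^5*e^(-u) du
=Gamma(6)/2^6=5!/2^6=120/64

Answer: 15/8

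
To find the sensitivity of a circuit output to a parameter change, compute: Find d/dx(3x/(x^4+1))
Quotient rule: (f/g)' = (f'g - fg')/g²
f = 3x, f' = 3
g = x^4 + 1, g' = 4x^3

Answer: (3·(x^4 + 1) - 12x^4)/(x^4 + 1)²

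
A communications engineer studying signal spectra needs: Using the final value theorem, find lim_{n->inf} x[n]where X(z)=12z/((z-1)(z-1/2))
Final value theorem: lim x[n] = lim_{z->1} (z-1)*X(z)
(z-1)*X(z) = 12z/(z-1/2)
As z->1: 12/(1-1/2) = 12/(1/2) = 24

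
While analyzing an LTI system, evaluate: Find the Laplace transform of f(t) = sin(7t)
L{sin(wt)}=w/(s²+w²)
L{sin(7t)}=7/(s²+49)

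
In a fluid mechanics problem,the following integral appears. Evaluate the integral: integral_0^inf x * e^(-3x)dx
This is a Gamma integral. Substitute u = 3x (du = 3 dx):
integral_0^inf x * e^(-3x) dx = (1/3^2) integral_0^inf u^1 * e^(-u) du
= Gamma(2)/3^2 = 1!/3^2 = 1/9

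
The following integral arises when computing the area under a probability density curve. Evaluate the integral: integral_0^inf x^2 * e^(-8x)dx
This is a Gamma integral. Substitute u = 8x (du = 8 dx):
integral_0^inf x^2 * e^(-8x) dx = (1/8^3) integral_0^inf u^2 * e^(-u) du
= Gamma(3)/8^3 = 2!/8^3 = 2/512

Answer: 1/256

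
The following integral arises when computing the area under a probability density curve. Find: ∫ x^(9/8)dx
Power rule: ∫ x^(9/8) dx=x^(17/8)/(17/8) + C

Answer: (8/17)·x^(17/8) + C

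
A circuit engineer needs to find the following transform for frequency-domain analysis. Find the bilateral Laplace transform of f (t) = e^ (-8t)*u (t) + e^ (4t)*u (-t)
For e^(-8t) * u(t): L=1/(s + 8), Re(s) > -8
For e^(4t) * u(-t): L=-1/(s-4), Re(s) < 4
Combined: F(s)=1/(s + 8) - 1/(s-4), -8 < Re(s) < 4

Answer: 1/(s + 8) - 1/(s-4), ROC: -8 < Re(s) < 4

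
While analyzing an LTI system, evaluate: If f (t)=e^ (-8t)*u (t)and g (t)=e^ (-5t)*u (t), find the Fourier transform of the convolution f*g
By the convolution theorem: F{f*g}=F(omega)*G(omega)
F(omega)=1/(8+j*omega), G(omega)=1/(5+j*omega)
F{f*g}=1/((8+j*omega)(5+j*omega))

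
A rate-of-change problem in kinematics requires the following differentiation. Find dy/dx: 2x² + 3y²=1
Differentiate: 4x + 6y·(dy/dx) = 0
dy/dx = -4x/(6y) = -(2/3)·(x/y)

Answer: dy/dx = -(2/3)·(x/y)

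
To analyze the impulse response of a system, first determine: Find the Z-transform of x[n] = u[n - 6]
Using the time-shift property: Z{u[n-6]}=z^(-6)*z/(z-1)
=z^(-5)/(z-1)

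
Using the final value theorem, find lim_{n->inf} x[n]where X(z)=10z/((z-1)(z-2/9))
Final value theorem: lim x[n] = lim_{z->1} (z-1) * X(z)
(z-1) * X(z) = 10z/(z-2/9)
As z->1: 10/(1 - 2/9) = 10/(7/9) = 90/7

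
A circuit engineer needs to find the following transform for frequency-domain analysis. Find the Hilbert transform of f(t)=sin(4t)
The Hilbert transform shifts each frequency component by -pi/2.
H{sin(wt)} = -cos(wt)
With w = 4: H{sin(4t)} = -cos(4t)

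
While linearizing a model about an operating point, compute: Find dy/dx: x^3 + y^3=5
Differentiate: 3x^2 + 3y^2·(dy/dx) = 0
dy/dx = -3x^2/(3y^2)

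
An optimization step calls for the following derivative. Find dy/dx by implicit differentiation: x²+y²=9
Differentiate both sides: 2x + 2y·(dy/dx)=0
Solve: dy/dx=-2x/(2y)=-x/y

Answer: dy/dx=-x/y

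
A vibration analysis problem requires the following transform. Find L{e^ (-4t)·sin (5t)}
First shifting: L{e^(at)f(t)} = F(s-a)
L{sin(5t)} = 5/(s²+25)
Shift: 5/((s+4)²+25)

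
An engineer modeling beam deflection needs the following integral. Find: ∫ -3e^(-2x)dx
Since d/dx[e^(-2x)]=-2e^(-2x), we get 3/2 e^(-2x)+C

Answer: (3/2)e^(-2x)+C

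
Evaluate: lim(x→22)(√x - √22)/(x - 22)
Multiply by conjugate (√x + √22)/(√x + √22):
=(x - 22)/((x - 22)(√x + √22))=1/(√x + √22)
As x → 22: 1/(2√22)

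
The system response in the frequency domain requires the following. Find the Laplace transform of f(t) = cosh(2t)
L{cosh(at)}=s/(s²-a²)
L{cosh(2t)}=s/(s²-4)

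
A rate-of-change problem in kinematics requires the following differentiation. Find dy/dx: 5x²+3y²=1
Differentiate: 10x + 6y·(dy/dx) = 0
dy/dx = -10x/(6y) = -(5/3)·(x/y)

Answer: dy/dx = -(5/3)·(x/y)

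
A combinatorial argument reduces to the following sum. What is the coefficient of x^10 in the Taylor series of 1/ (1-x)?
1/(1-x)=Σ x^n for |x|<1
All coefficients are 1

Answer: 1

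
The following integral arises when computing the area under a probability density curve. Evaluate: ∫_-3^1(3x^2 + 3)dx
Step 1: Find antiderivative F(x) = x^3+3x
Step 2: F(1) - F(-3) = 4 - (-36) = 40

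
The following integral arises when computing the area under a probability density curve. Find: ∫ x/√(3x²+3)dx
Let u = 3x²+3, du = 6x dx
∫ (1/6)·u^(-1/2) du = √u/3+C

Answer: √(3x²+3)/3+C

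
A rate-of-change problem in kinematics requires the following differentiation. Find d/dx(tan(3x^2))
Chain rule: d/dx[tan(u)] = sec²(u)·u' where u = 3x^2
u' = 6x

Answer: 6x·sec²(3x^2)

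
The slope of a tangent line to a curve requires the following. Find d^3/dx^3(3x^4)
Apply power rule 3 times:
d^1: 12x^3
d^2: 36x^2
d^3: 72x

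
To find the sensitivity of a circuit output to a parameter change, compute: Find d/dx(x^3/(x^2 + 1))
Quotient rule: (f/g)'=(f'g - fg')/g²
f=x^3, f'=3x^2
g=x^2+1, g'=2x

Answer: (3x^2·(x^2+1)-2x^4)/(x^2+1)²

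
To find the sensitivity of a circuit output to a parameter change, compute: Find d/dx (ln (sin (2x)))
Chain rule: d/dx[ln(u)]=u'/u where u=sin(2x)
u'=2cos(2x)

Answer: (2cos(2x))/(sin(2x))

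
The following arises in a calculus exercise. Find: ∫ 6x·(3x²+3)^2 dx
Let u=3x²+3, du=6x dx
∫ u^2 du=u^3/3+C

Answer: (3x²+3)^3/3+C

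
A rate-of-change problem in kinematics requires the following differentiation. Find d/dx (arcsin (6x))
d/dx[arcsin(u)]=u'/√(1-u²), u=6x, u'=6

Answer: 6/√(1-36x²)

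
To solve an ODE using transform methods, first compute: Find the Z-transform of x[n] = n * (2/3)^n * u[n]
Using the property Z{n * a^n * u[n]} = az/(z-a)^2
With a = 2/3: X(z) = (2/3)z/(z - 2/3)^2, |z| > 2/3

Answer: (2/3)z/(z - 2/3)^2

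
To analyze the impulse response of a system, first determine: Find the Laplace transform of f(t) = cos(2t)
L{cos(wt)}=s/(s² + w²)
L{cos(2t)}=s/(s² + 4)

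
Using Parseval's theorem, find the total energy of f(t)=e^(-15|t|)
Parseval's theorem: E = integral |f(t)|^2 dt = (1/2pi) integral |F(omega)|^2 domega
E = integral_{-inf}^{inf} e^(-30|t|) dt = 2 * integral_0^inf e^(-30t) dt = 2/(2 * 15) = 1/15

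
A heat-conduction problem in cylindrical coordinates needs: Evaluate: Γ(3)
Γ(n) = (n-1)! for positive integers
Γ(3) = 2! = 2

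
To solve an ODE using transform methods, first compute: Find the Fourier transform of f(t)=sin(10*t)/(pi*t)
sin(W * t)/(pi * t) = (W/pi) * sinc(W * t/pi) is the impulse response of the ideal low-pass filter with cutoff W (here W = 10).
Its Fourier transform is a rectangular function:
F(omega) = 1 for |omega| < 10, 0 otherwise

Answer: rect(omega/20) [i.e., 1 for |omega| < 10, 0 otherwise]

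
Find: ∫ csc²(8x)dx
Since d/dx[-cot(8x)]=8csc²(8x), integral=-cot(8x)/8+C

Answer: (-1/8)cot(8x)+C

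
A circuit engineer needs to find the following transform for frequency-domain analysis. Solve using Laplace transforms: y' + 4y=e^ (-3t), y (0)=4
Take L: sY - 4+4Y=1/(s+3)
Y(s+4)=1/(s+3)+4
Y=1/((s+3)(s+4))+4/(s+4)
Partial fractions: 1/((s+3)(s+4))=1/(s+3)-1/(s+4)
So Y=1/(s+3)+3/(s+4)
Inverse Laplace transform (L^(-1){1/(s+3)}=e^(-3t), L^(-1){1/(s+4)}=e^(-4t)):

Answer: y(t)=1·e^(-3t)+3·e^(-4t)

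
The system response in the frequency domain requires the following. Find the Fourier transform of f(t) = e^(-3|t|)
Using the standard pair: F{e^(-a|t|)} = 2a/(a^2+omega^2)
With a = 3: F(omega) = 6/(9+omega^2)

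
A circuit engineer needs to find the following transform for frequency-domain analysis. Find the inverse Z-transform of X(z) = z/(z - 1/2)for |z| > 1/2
Standard pair: z/(z-a) <-> a^n * u[n] for causal signals
With a=1/2: x[n]=(1/2)^n * u[n]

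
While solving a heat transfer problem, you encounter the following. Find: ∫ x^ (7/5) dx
Power rule: ∫ x^(7/5) dx = x^(12/5)/(12/5)+C

Answer: (5/12)·x^(12/5)+C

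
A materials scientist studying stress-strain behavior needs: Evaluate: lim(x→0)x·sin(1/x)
Squeeze theorem: -|x| ≤ x·sin(1/x) ≤ |x|
Since x → 0 as x → 0, by squeeze theorem the limit is 0

Answer: 0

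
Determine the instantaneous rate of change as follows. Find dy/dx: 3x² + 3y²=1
Differentiate: 6x + 6y·(dy/dx)=0
dy/dx=-6x/(6y)=-1·(x/y)

Answer: dy/dx=-1·(x/y)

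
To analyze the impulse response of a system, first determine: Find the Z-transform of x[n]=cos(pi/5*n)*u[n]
Z{cos(w0*n)*u[n]}=z(z - cos(w0))/(z^2-2z*cos(w0)+1)
With w0=pi/5: X(z)=z(z - cos(pi/5))/(z^2-2z*cos(pi/5)+1)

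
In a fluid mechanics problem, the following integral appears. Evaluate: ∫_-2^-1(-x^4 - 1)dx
Step 1: Find antiderivative F(x) = (-1/5)x^5 - x
Step 2: F(-1) - F(-2) = 6/5 - (42/5) = -36/5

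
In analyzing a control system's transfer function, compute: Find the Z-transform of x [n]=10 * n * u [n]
Z{n*u[n]} = z/(z-1)^2
By linearity: Z{10*n*u[n]} = 10z/(z-1)^2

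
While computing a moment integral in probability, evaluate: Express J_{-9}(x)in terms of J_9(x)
For integer n: J_{-n}(x)=(-1)^n J_n(x)
With n=9: J_{-9}(x)=(-1)^9 J_9(x)=-J_9(x)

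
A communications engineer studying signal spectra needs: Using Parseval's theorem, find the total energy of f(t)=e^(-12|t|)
Parseval's theorem: E=integral |f(t)|^2 dt=(1/2pi) integral |F(omega)|^2 domega
E=integral_{-inf}^{inf} e^(-24|t|) dt=2*integral_0^inf e^(-24t) dt=2/(2*12)=1/12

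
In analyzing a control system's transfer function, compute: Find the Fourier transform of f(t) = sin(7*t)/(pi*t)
sin(W * t)/(pi * t) = (W/pi) * sinc(W * t/pi) is the impulse response of the ideal low-pass filter with cutoff W (here W = 7).
Its Fourier transform is a rectangular function:
F(omega) = 1 for |omega| < 7, 0 otherwise

Answer: rect(omega/14) [i.e., 1 for |omega| < 7, 0 otherwise]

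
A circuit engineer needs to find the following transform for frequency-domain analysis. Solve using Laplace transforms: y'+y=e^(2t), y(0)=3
Take L: sY - 3+Y = 1/(s-2)
Y(s+1) = 1/(s-2)+3
Y = 1/((s-2)(s+1))+3/(s+1)
Partial fractions: 1/((s-2)(s+1)) = (1/3)/(s-2) - (1/3)/(s+1)
So Y = (1/3)/(s-2)+(8/3)/(s+1)
Inverse Laplace transform (L^(-1){1/(s-2)} = e^(2t), L^(-1){1/(s+1)} = e^(-t)):

Answer: y(t) = (1/3)·e^(2t)+(8/3)·e^(-t)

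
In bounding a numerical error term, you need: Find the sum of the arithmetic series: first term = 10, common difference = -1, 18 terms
Last term: a_n = 10+(18-1)·-1 = -7
Sum = n(a_1+a_n)/2 = 18(10+(-7))/2 = 27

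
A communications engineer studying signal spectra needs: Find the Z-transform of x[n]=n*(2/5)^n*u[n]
Using the property Z{n*a^n*u[n]} = az/(z-a)^2
With a = 2/5: X(z) = (2/5)z/(z - 2/5)^2, |z| > 2/5

Answer: (2/5)z/(z - 2/5)^2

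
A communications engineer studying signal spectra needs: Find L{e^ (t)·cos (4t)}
First shifting: L{e^(at)f(t)}=F(s-a)
L{cos(4t)}=s/(s²+16)
Shift: (s-1)/((s-1)²+16)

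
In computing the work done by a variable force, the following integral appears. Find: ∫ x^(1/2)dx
Power rule: ∫ x^(1/2) dx = x^(3/2)/(3/2) + C

Answer: (2/3)·x^(3/2) + C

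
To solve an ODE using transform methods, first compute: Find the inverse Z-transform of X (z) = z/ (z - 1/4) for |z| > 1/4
Standard pair: z/(z-a) <-> a^n*u[n] for causal signals
With a = 1/4: x[n] = (1/4)^n*u[n]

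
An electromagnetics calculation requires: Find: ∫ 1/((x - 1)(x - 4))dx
Partial fractions: 1/((x-1)(x-4)) = A/(x-1) + B/(x-4)
A = -1/3, B = 1/3
∫ [-1/3· 1/(x-1) + 1/3· 1/(x-4)] dx
= (1/3)[ln|x-4| - ln|x-1|] + C

Answer: (1/3)·ln|(x-4)/(x-1)| + C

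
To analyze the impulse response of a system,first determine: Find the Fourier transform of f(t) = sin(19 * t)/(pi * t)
sin(W * t)/(pi * t) = (W/pi) * sinc(W * t/pi) is the impulse response of the ideal low-pass filter with cutoff W (here W = 19).
Its Fourier transform is a rectangular function:
F(omega) = 1 for |omega| < 19, 0 otherwise

Answer: rect(omega/38) [i.e., 1 for |omega| < 19, 0 otherwise]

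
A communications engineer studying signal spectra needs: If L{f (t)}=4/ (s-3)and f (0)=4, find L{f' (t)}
L{f'(t)} = s·F(s) - f(0) = 4s/(s-3)-4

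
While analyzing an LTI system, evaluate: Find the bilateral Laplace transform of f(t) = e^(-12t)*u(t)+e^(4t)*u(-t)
For e^(-12t)*u(t): L=1/(s + 12), Re(s) > -12
For e^(4t)*u(-t): L=-1/(s-4), Re(s) < 4
Combined: F(s)=1/(s + 12) - 1/(s-4), -12 < Re(s) < 4

Answer: 1/(s + 12) - 1/(s-4), ROC: -12 < Re(s) < 4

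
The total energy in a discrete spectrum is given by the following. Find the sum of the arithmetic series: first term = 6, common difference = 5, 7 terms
Last term: a_n = 6+(7-1)·5 = 36
Sum = n(a_1+a_n)/2 = 7(6+36)/2 = 147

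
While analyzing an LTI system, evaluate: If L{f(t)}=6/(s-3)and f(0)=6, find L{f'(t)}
L{f'(t)} = s·F(s) - f(0) = 6s/(s-3) - 6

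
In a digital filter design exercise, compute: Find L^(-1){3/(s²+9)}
L^(-1){w/(s² + w²)}=sin(wt)
Here w=3

Answer: sin(3t)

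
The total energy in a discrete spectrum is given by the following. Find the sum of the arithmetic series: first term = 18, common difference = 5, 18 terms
Last term: a_n = 18+(18-1)·5 = 103
Sum = n(a_1+a_n)/2 = 18(18+103)/2 = 1089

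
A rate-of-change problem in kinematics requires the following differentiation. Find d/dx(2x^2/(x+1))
Quotient rule: (f/g)'=(f'g - fg')/g²
f=2x^2, f'=4x
g=x+1, g'=1

Answer: (4x·(x+1)-2x^2)/(x+1)²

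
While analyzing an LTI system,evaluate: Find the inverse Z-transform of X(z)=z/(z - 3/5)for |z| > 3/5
Standard pair: z/(z-a) <-> a^n*u[n] for causal signals
With a = 3/5: x[n] = (3/5)^n*u[n]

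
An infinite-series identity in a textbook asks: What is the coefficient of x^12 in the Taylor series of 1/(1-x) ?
1/(1-x)=Σ x^n for |x|<1
All coefficients are 1

Answer: 1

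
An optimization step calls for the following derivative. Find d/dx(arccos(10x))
d/dx[arccos(u)] = -u'/√(1-u²), u = 10x, u' = 10

Answer: -10/√(1 - 100x²)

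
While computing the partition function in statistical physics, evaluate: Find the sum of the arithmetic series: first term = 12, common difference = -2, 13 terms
Last term: a_n = 12+(13-1)·-2 = -12
Sum = n(a_1+a_n)/2 = 13(12+(-12))/2 = 0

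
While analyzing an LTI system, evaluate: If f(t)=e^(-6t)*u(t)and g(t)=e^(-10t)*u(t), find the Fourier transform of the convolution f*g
By the convolution theorem: F{f * g}=F(omega) * G(omega)
F(omega)=1/(6+j * omega), G(omega)=1/(10+j * omega)
F{f * g}=1/((6+j * omega)(10+j * omega))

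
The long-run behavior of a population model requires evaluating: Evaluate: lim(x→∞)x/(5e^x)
Apply L'Hôpital 1 times (∞/∞ each time):
Eventually get 1!/(5e^x) → 0

Answer: 0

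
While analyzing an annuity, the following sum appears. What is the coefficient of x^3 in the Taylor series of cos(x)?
cos(x) has only even powers. Coefficient of x^3=0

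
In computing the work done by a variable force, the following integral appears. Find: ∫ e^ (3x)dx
Since d/dx[e^(3x)]=3e^(3x), we get 1/3 e^(3x)+C

Answer: (1/3)e^(3x)+C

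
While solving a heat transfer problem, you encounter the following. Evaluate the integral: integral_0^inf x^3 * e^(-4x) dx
This is a Gamma integral. Substitute u = 4x (du = 4 dx):
integral_0^inf x^3 * e^(-4x) dx = (1/4^4) integral_0^inf u^3 * e^(-u) du
= Gamma(4)/4^4 = 3!/4^4 = 6/256

Answer: 3/128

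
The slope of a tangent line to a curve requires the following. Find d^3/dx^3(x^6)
Apply power rule 3 times:
d^1: 6x^5
d^2: 30x^4
d^3: 120x^3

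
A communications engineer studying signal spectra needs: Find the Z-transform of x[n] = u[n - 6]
Using the time-shift property: Z{u[n-6]} = z^(-6) * z/(z-1)
= z^(-5)/(z-1)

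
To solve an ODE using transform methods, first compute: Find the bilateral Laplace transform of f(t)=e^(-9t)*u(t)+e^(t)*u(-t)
For e^(-9t) * u(t): L=1/(s+9), Re(s) > -9
For e^(t) * u(-t): L=-1/(s-1), Re(s) < 1
Combined: F(s)=1/(s+9)-1/(s-1), -9 < Re(s) < 1

Answer: 1/(s+9)-1/(s-1), ROC: -9 < Re(s) < 1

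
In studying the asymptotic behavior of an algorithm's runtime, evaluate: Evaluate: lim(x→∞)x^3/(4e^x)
Apply L'Hôpital 3 times (∞/∞ each time):
Eventually get 3!/(4e^x) → 0

Answer: 0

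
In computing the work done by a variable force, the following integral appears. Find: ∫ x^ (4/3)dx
Power rule: ∫ x^(4/3) dx = x^(7/3)/(7/3)+C

Answer: (3/7)·x^(7/3)+C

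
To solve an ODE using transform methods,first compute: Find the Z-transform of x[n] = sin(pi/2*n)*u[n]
Z{sin(w0 * n) * u[n]}=z * sin(w0)/(z^2 - 2z * cos(w0) + 1)
With w0=pi/2: X(z)=z * sin(pi/2)/(z^2 - 2z * cos(pi/2) + 1)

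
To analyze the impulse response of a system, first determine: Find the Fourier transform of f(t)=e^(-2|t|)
Using the standard pair: F{e^(-a|t|)}=2a/(a^2+omega^2)
With a=2: F(omega)=4/(4+omega^2)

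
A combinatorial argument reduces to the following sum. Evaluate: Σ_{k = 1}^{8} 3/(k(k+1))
Partial fractions: 3/(k(k + 1)) = 3/k - 3/(k + 1)
Telescoping sum: 3(1 - 1/9) = 3·8/9

Answer: 8/3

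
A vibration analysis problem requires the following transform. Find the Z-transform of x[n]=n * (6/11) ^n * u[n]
Using the property Z{n*a^n*u[n]}=az/(z-a)^2
With a=6/11: X(z)=(6/11)z/(z - 6/11)^2, |z| > 6/11

Answer: (6/11)z/(z - 6/11)^2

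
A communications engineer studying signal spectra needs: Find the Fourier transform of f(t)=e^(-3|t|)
Using the standard pair: F{e^(-a|t|)}=2a/(a^2 + omega^2)
With a=3: F(omega)=6/(9 + omega^2)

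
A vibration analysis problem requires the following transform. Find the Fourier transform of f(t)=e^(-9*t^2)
The Fourier transform of a Gaussian e^(-a * t^2) is sqrt(pi/a) * e^(-omega^2/(4a)).
With a=9: F(omega)=sqrt(pi)/3 * e^(-omega^2/36)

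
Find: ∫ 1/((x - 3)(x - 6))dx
Partial fractions: 1/((x-3)(x-6)) = A/(x-3)+B/(x-6)
A = -1/3, B = 1/3
∫ [-1/3· 1/(x-3)+1/3· 1/(x-6)] dx
= (1/3)[ln|x-6| - ln|x-3|]+C

Answer: (1/3)·ln|(x-6)/(x-3)|+C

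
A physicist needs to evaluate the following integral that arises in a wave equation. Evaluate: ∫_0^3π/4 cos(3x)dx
Antiderivative: sin(3x)/3
Evaluate at bounds: [sin(3·3π/4)/3] - [sin(3·0)/3]
=((√2/2) - (0))/3=√2/6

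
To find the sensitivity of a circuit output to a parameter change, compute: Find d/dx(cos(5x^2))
Chain rule: d/dx[cos(u)] = -sin(u)·u' where u = 5x^2
u' = 10x

Answer: -10x·sin(5x^2)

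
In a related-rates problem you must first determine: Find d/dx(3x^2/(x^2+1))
Quotient rule: (f/g)'=(f'g - fg')/g²
f=3x^2, f'=6x
g=x^2 + 1, g'=2x

Answer: (6x·(x^2 + 1) - 6x^3)/(x^2 + 1)²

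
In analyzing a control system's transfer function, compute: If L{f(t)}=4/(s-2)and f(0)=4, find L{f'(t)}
L{f'(t)} = s·F(s) - f(0) = 4s/(s-2)-4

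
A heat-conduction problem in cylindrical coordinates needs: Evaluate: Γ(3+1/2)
Γ(n+1/2) = (2n)!√π/(4^n·n!)
= 720√π/(64·6) = (15/8)·√π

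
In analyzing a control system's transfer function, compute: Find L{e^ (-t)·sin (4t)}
First shifting: L{e^(at)f(t)}=F(s-a)
L{sin(4t)}=4/(s² + 16)
Shift: 4/((s + 1)² + 16)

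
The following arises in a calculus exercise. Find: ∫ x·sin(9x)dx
By parts: u = x, dv = sin(9x) dx
du = dx, v = -cos(9x)/9
= -x·cos(9x)/9+sin(9x)/9²+C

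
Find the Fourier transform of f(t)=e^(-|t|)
Using the standard pair: F{e^(-a|t|)}=2a/(a^2 + omega^2)
With a=1: F(omega)=2/(1 + omega^2)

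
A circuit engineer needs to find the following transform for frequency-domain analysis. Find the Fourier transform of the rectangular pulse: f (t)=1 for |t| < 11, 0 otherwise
F(omega) = integral from -11 to 11 of e^(-j*omega*t) dt
= 2*sin(11*omega)/omega = 22*sinc(11*omega/pi)

Answer: 2*sin(11*omega)/omega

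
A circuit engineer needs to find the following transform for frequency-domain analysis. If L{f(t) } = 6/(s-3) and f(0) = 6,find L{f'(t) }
L{f'(t)}=s·F(s) - f(0)=6s/(s-3)-6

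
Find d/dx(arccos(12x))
d/dx[arccos(u)]=-u'/√(1-u²), u=12x, u'=12

Answer: -12/√(1 - 144x²)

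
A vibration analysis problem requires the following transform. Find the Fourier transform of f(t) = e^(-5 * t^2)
The Fourier transform of a Gaussian e^(-a*t^2) is sqrt(pi/a)*e^(-omega^2/(4a)).
With a = 5: F(omega) = sqrt(pi/5)*e^(-omega^2/20)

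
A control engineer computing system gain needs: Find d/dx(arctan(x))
d/dx[arctan(u)] = u'/(1+u²), u = x, u' = 1

Answer: 1/(1+x²)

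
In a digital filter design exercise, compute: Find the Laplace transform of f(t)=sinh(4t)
L{sinh(at)} = a/(s²-a²)
L{sinh(4t)} = 4/(s²-16)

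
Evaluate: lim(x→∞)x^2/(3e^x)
Apply L'Hôpital 2 times (∞/∞ each time):
Eventually get 2!/(3e^x) → 0

Answer: 0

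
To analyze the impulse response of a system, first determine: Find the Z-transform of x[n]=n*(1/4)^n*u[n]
Using the property Z{n * a^n * u[n]}=az/(z-a)^2
With a=1/4: X(z)=(1/4)z/(z - 1/4)^2, |z| > 1/4

Answer: (1/4)z/(z - 1/4)^2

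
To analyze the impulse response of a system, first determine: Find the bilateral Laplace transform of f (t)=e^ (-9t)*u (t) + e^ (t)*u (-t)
For e^(-9t) * u(t): L=1/(s+9), Re(s) > -9
For e^(t) * u(-t): L=-1/(s-1), Re(s) < 1
Combined: F(s)=1/(s+9)-1/(s-1), -9 < Re(s) < 1

Answer: 1/(s+9)-1/(s-1), ROC: -9 < Re(s) < 1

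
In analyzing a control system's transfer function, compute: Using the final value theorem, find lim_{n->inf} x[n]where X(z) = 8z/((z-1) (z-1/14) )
Final value theorem: lim x[n]=lim_{z->1} (z-1) * X(z)
(z-1) * X(z)=8z/(z-1/14)
As z->1: 8/(1-1/14)=8/(13/14)=112/13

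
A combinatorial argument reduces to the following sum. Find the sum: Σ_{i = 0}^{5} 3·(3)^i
Geometric series: S=a(1 - r^n)/(1 - r)
a=3, r=3, n=6
S=3(1 - 729)/-2=1092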